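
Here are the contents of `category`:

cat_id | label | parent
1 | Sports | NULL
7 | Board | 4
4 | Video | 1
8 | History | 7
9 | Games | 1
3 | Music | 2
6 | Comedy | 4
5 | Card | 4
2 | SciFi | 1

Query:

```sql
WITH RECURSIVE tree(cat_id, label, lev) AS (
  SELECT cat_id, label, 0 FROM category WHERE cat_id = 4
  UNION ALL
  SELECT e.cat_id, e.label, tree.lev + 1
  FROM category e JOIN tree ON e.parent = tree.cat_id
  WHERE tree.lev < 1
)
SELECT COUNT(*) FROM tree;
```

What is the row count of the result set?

4

Base: cat_id=4 (Video) at lev 0.
Iteration 1: rows with parent in {4} -> Card (id 5, lev 1), Comedy (id 6, lev 1), Board (id 7, lev 1).
Iteration 2: lev < 1 fails for all current rows; recursion stops.
Total rows emitted: 4.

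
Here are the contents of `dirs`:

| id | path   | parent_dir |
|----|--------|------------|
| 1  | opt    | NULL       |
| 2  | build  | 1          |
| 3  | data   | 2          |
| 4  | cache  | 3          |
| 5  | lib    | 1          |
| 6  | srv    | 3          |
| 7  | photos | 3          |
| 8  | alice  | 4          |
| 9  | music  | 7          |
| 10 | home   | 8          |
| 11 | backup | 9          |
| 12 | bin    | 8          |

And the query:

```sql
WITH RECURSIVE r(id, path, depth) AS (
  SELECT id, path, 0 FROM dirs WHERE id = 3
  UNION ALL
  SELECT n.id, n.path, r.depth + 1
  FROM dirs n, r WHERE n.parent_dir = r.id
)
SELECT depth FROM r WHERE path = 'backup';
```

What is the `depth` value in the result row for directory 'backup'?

Base: id=3 (data) at depth 0.
Iteration 1: rows with parent_dir in {3} -> cache (id 4, depth 1), srv (id 6, depth 1), photos (id 7, depth 1).
Iteration 2: rows with parent_dir in {4,6,7} -> alice (id 8, depth 2), music (id 9, depth 2).
Iteration 3: rows with parent_dir in {8,9} -> home (id 10, depth 3), backup (id 11, depth 3), bin (id 12, depth 3).
Iteration 4: no rows with parent_dir in {10,11,12}; recursion stops.

3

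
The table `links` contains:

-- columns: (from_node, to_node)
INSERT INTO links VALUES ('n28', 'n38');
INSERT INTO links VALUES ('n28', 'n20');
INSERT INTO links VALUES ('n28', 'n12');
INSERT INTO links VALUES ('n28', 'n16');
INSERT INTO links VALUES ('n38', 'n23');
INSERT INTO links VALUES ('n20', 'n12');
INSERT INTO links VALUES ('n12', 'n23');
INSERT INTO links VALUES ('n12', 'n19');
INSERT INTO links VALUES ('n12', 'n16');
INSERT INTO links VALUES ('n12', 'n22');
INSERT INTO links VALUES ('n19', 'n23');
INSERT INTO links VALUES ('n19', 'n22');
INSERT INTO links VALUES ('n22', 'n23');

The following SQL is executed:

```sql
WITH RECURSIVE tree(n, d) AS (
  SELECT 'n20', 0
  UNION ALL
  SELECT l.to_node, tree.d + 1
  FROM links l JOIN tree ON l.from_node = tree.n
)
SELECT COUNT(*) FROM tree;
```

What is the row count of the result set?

10

Base: (n20, d=0).
Iteration 1: edges from {n20} -> (n12, d=1).
Iteration 2: edges from {n12} -> (n16, d=2), (n19, d=2), (n22, d=2), (n23, d=2).
Iteration 3: edges from {n16,n19,n22,n23} -> (n22, d=3), (n23, d=3) x2. [UNION ALL keeps all 3 new rows, including repeats]
Iteration 4: edges from {n22,n23} -> (n23, d=4).
Iteration 5: no outgoing edges from {n23}; recursion stops.
Total rows emitted: 10.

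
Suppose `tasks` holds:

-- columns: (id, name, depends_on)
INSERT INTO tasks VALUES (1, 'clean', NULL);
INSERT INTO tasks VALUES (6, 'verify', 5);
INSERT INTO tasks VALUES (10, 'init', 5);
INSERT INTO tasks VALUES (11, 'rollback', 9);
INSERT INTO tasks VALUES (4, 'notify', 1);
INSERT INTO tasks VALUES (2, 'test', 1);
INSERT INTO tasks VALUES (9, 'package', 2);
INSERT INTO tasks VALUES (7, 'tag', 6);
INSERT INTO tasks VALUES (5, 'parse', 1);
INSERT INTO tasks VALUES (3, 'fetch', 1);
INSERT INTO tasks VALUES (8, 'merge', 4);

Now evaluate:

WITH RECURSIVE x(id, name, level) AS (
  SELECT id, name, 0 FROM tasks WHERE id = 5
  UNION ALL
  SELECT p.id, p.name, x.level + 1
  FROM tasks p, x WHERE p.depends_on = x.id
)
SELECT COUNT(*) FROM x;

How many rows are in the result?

Base: id=5 (parse) at level 0.
Iteration 1: rows with depends_on in {5} -> verify (id 6, level 1), init (id 10, level 1).
Iteration 2: rows with depends_on in {6,10} -> tag (id 7, level 2).
Iteration 3: no rows with depends_on in {7}; recursion stops.
Total rows emitted: 4.

4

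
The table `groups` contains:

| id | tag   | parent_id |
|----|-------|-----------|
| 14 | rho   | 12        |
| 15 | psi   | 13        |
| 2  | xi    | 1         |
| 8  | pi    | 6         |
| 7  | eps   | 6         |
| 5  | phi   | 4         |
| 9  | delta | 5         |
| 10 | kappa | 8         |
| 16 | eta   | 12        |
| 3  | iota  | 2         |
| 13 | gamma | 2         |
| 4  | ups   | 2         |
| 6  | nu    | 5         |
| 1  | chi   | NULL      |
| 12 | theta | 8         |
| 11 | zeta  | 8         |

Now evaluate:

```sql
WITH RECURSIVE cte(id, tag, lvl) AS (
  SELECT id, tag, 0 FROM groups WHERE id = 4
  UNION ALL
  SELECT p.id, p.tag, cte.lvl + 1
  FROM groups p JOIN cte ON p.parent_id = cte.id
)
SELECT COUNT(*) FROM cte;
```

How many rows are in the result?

Base: id=4 (ups) at lvl 0.
Iteration 1: rows with parent_id in {4} -> phi (id 5, lvl 1).
Iteration 2: rows with parent_id in {5} -> nu (id 6, lvl 2), delta (id 9, lvl 2).
Iteration 3: rows with parent_id in {6,9} -> eps (id 7, lvl 3), pi (id 8, lvl 3).
Iteration 4: rows with parent_id in {7,8} -> kappa (id 10, lvl 4), zeta (id 11, lvl 4), theta (id 12, lvl 4).
Iteration 5: rows with parent_id in {10,11,12} -> rho (id 14, lvl 5), eta (id 16, lvl 5).
Iteration 6: no rows with parent_id in {14,16}; recursion stops.
Total rows emitted: 11.

11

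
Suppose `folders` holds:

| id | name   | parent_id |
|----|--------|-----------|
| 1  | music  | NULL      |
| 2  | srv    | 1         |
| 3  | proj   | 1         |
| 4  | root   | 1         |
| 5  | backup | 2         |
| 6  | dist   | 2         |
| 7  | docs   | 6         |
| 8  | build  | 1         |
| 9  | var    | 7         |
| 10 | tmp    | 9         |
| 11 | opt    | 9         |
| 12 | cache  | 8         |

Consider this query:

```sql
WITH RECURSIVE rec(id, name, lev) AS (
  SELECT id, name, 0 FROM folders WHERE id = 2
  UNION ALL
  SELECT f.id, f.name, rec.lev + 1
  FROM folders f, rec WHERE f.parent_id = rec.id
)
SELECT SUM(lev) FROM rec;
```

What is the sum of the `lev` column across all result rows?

15

Base: id=2 (srv) at lev 0.
Iteration 1: rows with parent_id in {2} -> backup (id 5, lev 1), dist (id 6, lev 1).
Iteration 2: rows with parent_id in {5,6} -> docs (id 7, lev 2).
Iteration 3: rows with parent_id in {7} -> var (id 9, lev 3).
Iteration 4: rows with parent_id in {9} -> tmp (id 10, lev 4), opt (id 11, lev 4).
Iteration 5: no rows with parent_id in {10,11}; recursion stops.
SUM(lev) = 0 + 1 + 1 + 2 + 3 + 4 + 4 = 15.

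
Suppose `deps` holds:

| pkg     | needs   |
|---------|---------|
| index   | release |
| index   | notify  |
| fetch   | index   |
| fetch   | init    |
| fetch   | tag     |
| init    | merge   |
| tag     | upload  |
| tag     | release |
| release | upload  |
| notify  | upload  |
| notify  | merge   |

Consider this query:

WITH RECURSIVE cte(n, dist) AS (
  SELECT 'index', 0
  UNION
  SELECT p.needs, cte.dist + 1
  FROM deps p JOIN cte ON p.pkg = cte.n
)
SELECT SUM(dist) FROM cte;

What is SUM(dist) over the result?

Base: (index, dist=0).
Iteration 1: edges from {index} -> (notify, dist=1), (release, dist=1).
Iteration 2: edges from {notify,release} -> (merge, dist=2), (upload, dist=2). [UNION drops 1 duplicate row(s)]
Iteration 3: no outgoing edges from {merge,upload}; recursion stops.
SUM(dist) = 0 + 1 + 1 + 2 + 2 = 6.

6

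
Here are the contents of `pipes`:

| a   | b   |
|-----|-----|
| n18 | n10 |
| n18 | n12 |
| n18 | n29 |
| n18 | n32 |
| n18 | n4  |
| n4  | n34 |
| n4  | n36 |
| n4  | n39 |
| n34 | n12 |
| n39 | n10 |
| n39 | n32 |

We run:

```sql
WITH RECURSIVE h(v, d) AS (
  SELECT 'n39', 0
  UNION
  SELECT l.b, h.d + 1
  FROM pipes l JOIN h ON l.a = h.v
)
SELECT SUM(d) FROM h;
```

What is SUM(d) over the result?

2

Base: (n39, d=0).
Iteration 1: edges from {n39} -> (n10, d=1), (n32, d=1).
Iteration 2: no outgoing edges from {n10,n32}; recursion stops.
SUM(d) = 0 + 1 + 1 = 2.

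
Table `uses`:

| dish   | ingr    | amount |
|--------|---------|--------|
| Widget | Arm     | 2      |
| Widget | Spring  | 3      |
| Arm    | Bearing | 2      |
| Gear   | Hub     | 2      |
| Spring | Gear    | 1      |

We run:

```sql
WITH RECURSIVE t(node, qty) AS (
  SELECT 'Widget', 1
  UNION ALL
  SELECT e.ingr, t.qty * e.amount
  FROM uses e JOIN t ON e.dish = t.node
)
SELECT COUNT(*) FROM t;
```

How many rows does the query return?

Base: (Widget, qty=1).
Iteration 1: components of {Widget} -> Arm = 1*2 = 2, Spring = 1*3 = 3.
Iteration 2: components of {Arm,Spring} -> Bearing = 2*2 = 4, Gear = 3*1 = 3.
Iteration 3: components of {Bearing,Gear} -> Hub = 3*2 = 6.
Iteration 4: no further components; recursion stops.
Total rows emitted: 6.

6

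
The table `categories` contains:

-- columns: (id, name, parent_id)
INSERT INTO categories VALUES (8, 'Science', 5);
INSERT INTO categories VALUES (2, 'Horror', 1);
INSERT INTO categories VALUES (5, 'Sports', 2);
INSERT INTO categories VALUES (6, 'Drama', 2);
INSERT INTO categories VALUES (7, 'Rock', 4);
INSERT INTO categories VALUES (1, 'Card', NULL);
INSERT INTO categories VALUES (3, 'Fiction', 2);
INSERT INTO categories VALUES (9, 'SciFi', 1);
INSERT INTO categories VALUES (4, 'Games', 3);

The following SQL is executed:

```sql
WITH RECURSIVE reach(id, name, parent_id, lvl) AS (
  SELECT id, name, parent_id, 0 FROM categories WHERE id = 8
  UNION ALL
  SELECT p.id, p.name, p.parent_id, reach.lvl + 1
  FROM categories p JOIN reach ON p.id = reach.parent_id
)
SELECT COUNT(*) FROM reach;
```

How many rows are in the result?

Base: id=8 (Science), parent_id=5, lvl 0.
Iteration 1: join on id=5 -> Sports (id 5, parent_id=2, lvl 1).
Iteration 2: join on id=2 -> Horror (id 2, parent_id=1, lvl 2).
Iteration 3: join on id=1 -> Card (id 1, parent_id=NULL, lvl 3).
Iteration 4: parent_id is NULL; no match; recursion stops.
Total rows emitted: 4.

4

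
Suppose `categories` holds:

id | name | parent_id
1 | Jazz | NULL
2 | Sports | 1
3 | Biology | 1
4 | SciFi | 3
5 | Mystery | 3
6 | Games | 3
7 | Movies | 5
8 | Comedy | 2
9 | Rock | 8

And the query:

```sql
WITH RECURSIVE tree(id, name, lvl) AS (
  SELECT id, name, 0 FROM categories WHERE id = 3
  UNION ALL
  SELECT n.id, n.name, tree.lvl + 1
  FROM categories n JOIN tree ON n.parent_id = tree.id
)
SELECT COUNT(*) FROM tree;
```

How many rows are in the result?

Base: id=3 (Biology) at lvl 0.
Iteration 1: rows with parent_id in {3} -> SciFi (id 4, lvl 1), Mystery (id 5, lvl 1), Games (id 6, lvl 1).
Iteration 2: rows with parent_id in {4,5,6} -> Movies (id 7, lvl 2).
Iteration 3: no rows with parent_id in {7}; recursion stops.
Total rows emitted: 5.

5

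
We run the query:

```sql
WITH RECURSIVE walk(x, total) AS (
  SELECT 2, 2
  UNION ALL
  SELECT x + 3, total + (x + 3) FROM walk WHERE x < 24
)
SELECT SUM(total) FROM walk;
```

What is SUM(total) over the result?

450

Base: x=2, total=2.
Iteration 1: 2 < 24 holds -> x = 2 + 3 = 5, total = 2 + 5 = 7.
Iteration 2: 5 < 24 holds -> x = 5 + 3 = 8, total = 7 + 8 = 15.
Iteration 3: 8 < 24 holds -> x = 8 + 3 = 11, total = 15 + 11 = 26.
Iteration 4: 11 < 24 holds -> x = 11 + 3 = 14, total = 26 + 14 = 40.
Iteration 5: 14 < 24 holds -> x = 14 + 3 = 17, total = 40 + 17 = 57.
Iteration 6: 17 < 24 holds -> x = 17 + 3 = 20, total = 57 + 20 = 77.
Iteration 7: 20 < 24 holds -> x = 20 + 3 = 23, total = 77 + 23 = 100.
Iteration 8: 23 < 24 holds -> x = 23 + 3 = 26, total = 100 + 26 = 126.
Iteration 9: 26 < 24 fails; recursion stops.
SUM(total) = 2 + 7 + 15 + 26 + 40 + 57 + 77 + 100 + 126 = 450.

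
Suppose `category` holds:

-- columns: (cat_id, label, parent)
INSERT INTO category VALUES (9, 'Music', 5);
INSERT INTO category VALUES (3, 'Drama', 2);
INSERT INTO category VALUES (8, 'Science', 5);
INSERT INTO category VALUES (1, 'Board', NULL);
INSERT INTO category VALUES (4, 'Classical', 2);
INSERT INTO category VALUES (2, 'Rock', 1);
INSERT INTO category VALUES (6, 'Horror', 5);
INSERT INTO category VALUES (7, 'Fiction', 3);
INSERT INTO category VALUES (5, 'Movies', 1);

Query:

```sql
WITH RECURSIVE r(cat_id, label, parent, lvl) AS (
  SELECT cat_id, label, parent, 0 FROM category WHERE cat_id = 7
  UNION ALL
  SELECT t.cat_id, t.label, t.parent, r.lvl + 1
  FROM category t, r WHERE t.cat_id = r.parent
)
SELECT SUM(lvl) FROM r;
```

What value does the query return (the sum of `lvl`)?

6

Base: cat_id=7 (Fiction), parent=3, lvl 0.
Iteration 1: join on cat_id=3 -> Drama (id 3, parent=2, lvl 1).
Iteration 2: join on cat_id=2 -> Rock (id 2, parent=1, lvl 2).
Iteration 3: join on cat_id=1 -> Board (id 1, parent=NULL, lvl 3).
Iteration 4: parent is NULL; no match; recursion stops.
SUM(lvl) = 0 + 1 + 2 + 3 = 6.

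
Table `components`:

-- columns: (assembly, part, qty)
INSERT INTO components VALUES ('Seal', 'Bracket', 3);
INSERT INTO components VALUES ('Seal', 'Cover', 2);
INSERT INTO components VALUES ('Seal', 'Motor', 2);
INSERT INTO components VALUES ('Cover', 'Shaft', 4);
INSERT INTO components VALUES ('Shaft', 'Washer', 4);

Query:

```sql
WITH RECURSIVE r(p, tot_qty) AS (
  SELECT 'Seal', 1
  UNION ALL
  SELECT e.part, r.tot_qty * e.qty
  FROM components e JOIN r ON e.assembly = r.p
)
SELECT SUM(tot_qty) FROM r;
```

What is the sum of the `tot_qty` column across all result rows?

Base: (Seal, tot_qty=1).
Iteration 1: components of {Seal} -> Bracket = 1*3 = 3, Cover = 1*2 = 2, Motor = 1*2 = 2.
Iteration 2: components of {Bracket,Cover,Motor} -> Shaft = 2*4 = 8.
Iteration 3: components of {Shaft} -> Washer = 8*4 = 32.
Iteration 4: no further components; recursion stops.
SUM(tot_qty) = 1 + 3 + 2 + 2 + 8 + 32 = 48.

48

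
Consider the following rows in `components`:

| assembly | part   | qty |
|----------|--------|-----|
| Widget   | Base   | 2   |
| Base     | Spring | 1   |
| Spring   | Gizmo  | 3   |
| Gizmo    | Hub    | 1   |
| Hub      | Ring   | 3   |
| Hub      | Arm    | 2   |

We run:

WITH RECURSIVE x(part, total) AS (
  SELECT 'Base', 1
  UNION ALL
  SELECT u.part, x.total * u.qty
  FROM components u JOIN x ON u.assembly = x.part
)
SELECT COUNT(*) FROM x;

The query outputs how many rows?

Base: (Base, total=1).
Iteration 1: components of {Base} -> Spring = 1*1 = 1.
Iteration 2: components of {Spring} -> Gizmo = 1*3 = 3.
Iteration 3: components of {Gizmo} -> Hub = 3*1 = 3.
Iteration 4: components of {Hub} -> Arm = 3*2 = 6, Ring = 3*3 = 9.
Iteration 5: no further components; recursion stops.
Total rows emitted: 6.

6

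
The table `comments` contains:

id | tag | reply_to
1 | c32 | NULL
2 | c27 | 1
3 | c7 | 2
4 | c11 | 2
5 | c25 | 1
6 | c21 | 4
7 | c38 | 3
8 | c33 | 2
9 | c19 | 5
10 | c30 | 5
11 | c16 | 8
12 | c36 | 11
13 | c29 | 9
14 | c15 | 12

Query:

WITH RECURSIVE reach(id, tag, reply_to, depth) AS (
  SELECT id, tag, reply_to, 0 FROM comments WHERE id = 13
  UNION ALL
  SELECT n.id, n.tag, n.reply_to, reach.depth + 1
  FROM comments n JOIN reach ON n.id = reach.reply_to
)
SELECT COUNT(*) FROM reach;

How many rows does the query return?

4

Base: id=13 (c29), reply_to=9, depth 0.
Iteration 1: join on id=9 -> c19 (id 9, reply_to=5, depth 1).
Iteration 2: join on id=5 -> c25 (id 5, reply_to=1, depth 2).
Iteration 3: join on id=1 -> c32 (id 1, reply_to=NULL, depth 3).
Iteration 4: reply_to is NULL; no match; recursion stops.
Total rows emitted: 4.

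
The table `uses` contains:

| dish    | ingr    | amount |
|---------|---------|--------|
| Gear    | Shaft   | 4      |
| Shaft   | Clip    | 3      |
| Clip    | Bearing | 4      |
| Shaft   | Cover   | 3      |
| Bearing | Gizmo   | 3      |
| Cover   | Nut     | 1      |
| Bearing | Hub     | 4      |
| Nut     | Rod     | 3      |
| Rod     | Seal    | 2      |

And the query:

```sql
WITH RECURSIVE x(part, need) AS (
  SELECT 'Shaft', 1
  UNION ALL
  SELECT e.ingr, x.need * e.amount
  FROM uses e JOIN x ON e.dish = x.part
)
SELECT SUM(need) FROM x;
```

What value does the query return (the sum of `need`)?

Base: (Shaft, need=1).
Iteration 1: components of {Shaft} -> Clip = 1*3 = 3, Cover = 1*3 = 3.
Iteration 2: components of {Clip,Cover} -> Bearing = 3*4 = 12, Nut = 3*1 = 3.
Iteration 3: components of {Bearing,Nut} -> Gizmo = 12*3 = 36, Hub = 12*4 = 48, Rod = 3*3 = 9.
Iteration 4: components of {Gizmo,Hub,Rod} -> Seal = 9*2 = 18.
Iteration 5: no further components; recursion stops.
SUM(need) = 1 + 3 + 3 + 12 + 3 + 36 + 48 + 9 + 18 = 133.

133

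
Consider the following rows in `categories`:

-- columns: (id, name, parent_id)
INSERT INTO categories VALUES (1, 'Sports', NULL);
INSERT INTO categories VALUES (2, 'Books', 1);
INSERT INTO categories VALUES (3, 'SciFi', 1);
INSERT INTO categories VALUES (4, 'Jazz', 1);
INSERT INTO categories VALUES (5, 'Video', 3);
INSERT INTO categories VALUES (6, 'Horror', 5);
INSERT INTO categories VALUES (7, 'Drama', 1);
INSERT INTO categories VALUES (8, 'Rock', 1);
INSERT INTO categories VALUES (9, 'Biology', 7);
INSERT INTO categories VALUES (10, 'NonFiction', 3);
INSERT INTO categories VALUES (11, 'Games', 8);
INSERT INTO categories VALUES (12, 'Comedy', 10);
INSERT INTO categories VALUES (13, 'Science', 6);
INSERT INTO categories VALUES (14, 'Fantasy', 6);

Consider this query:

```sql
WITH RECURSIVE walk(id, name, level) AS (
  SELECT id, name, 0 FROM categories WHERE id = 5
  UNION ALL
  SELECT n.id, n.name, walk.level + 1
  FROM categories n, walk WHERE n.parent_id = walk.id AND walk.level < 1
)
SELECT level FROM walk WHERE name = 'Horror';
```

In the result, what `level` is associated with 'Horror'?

1

Base: id=5 (Video) at level 0.
Iteration 1: rows with parent_id in {5} -> Horror (id 6, level 1).
Iteration 2: level < 1 fails for all current rows; recursion stops.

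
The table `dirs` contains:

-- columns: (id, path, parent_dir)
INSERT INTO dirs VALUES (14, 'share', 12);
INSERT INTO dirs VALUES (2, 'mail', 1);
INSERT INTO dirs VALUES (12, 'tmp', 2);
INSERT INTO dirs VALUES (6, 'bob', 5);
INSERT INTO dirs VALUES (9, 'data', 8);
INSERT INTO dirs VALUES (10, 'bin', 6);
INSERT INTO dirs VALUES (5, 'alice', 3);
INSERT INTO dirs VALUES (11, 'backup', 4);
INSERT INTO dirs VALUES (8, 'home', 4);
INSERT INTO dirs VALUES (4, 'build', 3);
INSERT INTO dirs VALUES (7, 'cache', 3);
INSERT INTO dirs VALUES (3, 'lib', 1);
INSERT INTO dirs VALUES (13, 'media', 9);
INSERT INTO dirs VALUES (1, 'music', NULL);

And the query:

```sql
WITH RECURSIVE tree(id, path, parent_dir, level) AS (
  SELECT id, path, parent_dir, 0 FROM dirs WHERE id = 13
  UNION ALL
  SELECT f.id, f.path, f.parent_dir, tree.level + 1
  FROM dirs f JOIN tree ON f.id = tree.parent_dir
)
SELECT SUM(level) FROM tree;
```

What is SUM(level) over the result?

Base: id=13 (media), parent_dir=9, level 0.
Iteration 1: join on id=9 -> data (id 9, parent_dir=8, level 1).
Iteration 2: join on id=8 -> home (id 8, parent_dir=4, level 2).
Iteration 3: join on id=4 -> build (id 4, parent_dir=3, level 3).
Iteration 4: join on id=3 -> lib (id 3, parent_dir=1, level 4).
Iteration 5: join on id=1 -> music (id 1, parent_dir=NULL, level 5).
Iteration 6: parent_dir is NULL; no match; recursion stops.
SUM(level) = 0 + 1 + 2 + 3 + 4 + 5 = 15.

15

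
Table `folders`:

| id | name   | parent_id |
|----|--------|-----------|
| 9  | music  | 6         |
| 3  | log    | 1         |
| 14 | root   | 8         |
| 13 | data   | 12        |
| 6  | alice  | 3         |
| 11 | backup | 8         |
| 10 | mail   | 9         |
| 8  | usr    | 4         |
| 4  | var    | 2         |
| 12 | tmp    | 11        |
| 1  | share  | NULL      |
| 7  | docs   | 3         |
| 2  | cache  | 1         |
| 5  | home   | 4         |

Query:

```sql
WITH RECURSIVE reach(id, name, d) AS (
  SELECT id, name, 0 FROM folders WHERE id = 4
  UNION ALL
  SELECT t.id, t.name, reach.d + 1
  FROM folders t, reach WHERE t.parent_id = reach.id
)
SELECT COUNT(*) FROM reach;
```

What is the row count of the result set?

Base: id=4 (var) at d 0.
Iteration 1: rows with parent_id in {4} -> home (id 5, d 1), usr (id 8, d 1).
Iteration 2: rows with parent_id in {5,8} -> backup (id 11, d 2), root (id 14, d 2).
Iteration 3: rows with parent_id in {11,14} -> tmp (id 12, d 3).
Iteration 4: rows with parent_id in {12} -> data (id 13, d 4).
Iteration 5: no rows with parent_id in {13}; recursion stops.
Total rows emitted: 7.

7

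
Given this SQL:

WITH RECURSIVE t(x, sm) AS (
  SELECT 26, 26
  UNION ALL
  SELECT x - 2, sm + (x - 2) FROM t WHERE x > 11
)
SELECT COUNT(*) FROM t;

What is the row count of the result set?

9

Base: x=26, sm=26.
Iteration 1: 26 > 11 holds -> x = 26 - 2 = 24, sm = 26 + 24 = 50.
Iteration 2: 24 > 11 holds -> x = 24 - 2 = 22, sm = 50 + 22 = 72.
Iteration 3: 22 > 11 holds -> x = 22 - 2 = 20, sm = 72 + 20 = 92.
Iteration 4: 20 > 11 holds -> x = 20 - 2 = 18, sm = 92 + 18 = 110.
Iteration 5: 18 > 11 holds -> x = 18 - 2 = 16, sm = 110 + 16 = 126.
Iteration 6: 16 > 11 holds -> x = 16 - 2 = 14, sm = 126 + 14 = 140.
Iteration 7: 14 > 11 holds -> x = 14 - 2 = 12, sm = 140 + 12 = 152.
Iteration 8: 12 > 11 holds -> x = 12 - 2 = 10, sm = 152 + 10 = 162.
Iteration 9: 10 > 11 fails; recursion stops.
Total rows emitted: 9.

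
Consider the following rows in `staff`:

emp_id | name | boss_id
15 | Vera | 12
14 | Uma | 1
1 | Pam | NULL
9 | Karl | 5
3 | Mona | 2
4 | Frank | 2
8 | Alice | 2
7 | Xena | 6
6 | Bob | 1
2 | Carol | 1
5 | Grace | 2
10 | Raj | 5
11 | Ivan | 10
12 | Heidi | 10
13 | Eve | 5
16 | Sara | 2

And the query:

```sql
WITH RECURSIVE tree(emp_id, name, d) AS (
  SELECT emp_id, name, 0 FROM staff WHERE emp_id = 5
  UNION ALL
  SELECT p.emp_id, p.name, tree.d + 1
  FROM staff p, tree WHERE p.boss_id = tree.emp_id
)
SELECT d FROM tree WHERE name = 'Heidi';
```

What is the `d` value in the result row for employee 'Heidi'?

Base: emp_id=5 (Grace) at d 0.
Iteration 1: rows with boss_id in {5} -> Karl (id 9, d 1), Raj (id 10, d 1), Eve (id 13, d 1).
Iteration 2: rows with boss_id in {9,10,13} -> Ivan (id 11, d 2), Heidi (id 12, d 2).
Iteration 3: rows with boss_id in {11,12} -> Vera (id 15, d 3).
Iteration 4: no rows with boss_id in {15}; recursion stops.

2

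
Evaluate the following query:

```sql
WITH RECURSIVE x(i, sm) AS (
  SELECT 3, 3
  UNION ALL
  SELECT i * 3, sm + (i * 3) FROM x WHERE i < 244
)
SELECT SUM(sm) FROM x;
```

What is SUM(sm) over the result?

1629

Base: i=3, sm=3.
Iteration 1: 3 < 244 holds -> i = 3 * 3 = 9, sm = 3 + 9 = 12.
Iteration 2: 9 < 244 holds -> i = 9 * 3 = 27, sm = 12 + 27 = 39.
Iteration 3: 27 < 244 holds -> i = 27 * 3 = 81, sm = 39 + 81 = 120.
Iteration 4: 81 < 244 holds -> i = 81 * 3 = 243, sm = 120 + 243 = 363.
Iteration 5: 243 < 244 holds -> i = 243 * 3 = 729, sm = 363 + 729 = 1092.
Iteration 6: 729 < 244 fails; recursion stops.
SUM(sm) = 3 + 12 + 39 + 120 + 363 + 1092 = 1629.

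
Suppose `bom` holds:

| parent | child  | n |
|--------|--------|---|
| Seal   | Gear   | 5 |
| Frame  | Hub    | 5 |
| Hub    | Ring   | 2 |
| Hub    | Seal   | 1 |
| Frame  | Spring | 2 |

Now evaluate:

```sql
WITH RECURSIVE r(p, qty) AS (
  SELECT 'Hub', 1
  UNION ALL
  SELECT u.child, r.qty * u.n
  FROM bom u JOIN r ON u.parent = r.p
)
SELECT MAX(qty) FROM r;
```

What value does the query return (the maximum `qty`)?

5

Base: (Hub, qty=1).
Iteration 1: components of {Hub} -> Ring = 1*2 = 2, Seal = 1*1 = 1.
Iteration 2: components of {Ring,Seal} -> Gear = 1*5 = 5.
Iteration 3: no further components; recursion stops.
qty values: 1, 1, 2, 5; the maximum is 5.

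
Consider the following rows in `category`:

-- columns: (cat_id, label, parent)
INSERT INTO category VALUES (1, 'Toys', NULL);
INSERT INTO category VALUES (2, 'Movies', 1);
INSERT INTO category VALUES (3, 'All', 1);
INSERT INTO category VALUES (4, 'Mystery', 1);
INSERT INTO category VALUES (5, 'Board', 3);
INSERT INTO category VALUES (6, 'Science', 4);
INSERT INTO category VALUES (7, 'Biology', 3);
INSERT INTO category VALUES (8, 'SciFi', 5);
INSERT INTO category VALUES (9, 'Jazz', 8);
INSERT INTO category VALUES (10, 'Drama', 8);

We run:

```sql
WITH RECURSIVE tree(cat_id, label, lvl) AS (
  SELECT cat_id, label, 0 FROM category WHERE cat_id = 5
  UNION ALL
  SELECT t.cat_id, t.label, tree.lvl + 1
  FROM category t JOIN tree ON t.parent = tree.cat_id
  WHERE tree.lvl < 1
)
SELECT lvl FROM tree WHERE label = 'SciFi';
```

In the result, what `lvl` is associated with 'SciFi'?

Base: cat_id=5 (Board) at lvl 0.
Iteration 1: rows with parent in {5} -> SciFi (id 8, lvl 1).
Iteration 2: lvl < 1 fails for all current rows; recursion stops.

1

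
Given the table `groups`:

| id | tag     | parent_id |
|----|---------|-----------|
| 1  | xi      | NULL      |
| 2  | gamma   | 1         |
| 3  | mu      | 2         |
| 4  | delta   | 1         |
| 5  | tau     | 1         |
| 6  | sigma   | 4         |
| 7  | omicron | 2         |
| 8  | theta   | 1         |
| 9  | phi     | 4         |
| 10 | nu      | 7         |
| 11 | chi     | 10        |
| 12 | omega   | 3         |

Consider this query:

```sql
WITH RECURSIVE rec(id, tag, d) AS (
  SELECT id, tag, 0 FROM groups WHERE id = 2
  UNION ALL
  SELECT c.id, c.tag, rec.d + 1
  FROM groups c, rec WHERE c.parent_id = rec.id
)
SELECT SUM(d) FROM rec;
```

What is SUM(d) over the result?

Base: id=2 (gamma) at d 0.
Iteration 1: rows with parent_id in {2} -> mu (id 3, d 1), omicron (id 7, d 1).
Iteration 2: rows with parent_id in {3,7} -> nu (id 10, d 2), omega (id 12, d 2).
Iteration 3: rows with parent_id in {10,12} -> chi (id 11, d 3).
Iteration 4: no rows with parent_id in {11}; recursion stops.
SUM(d) = 0 + 1 + 1 + 2 + 2 + 3 = 9.

9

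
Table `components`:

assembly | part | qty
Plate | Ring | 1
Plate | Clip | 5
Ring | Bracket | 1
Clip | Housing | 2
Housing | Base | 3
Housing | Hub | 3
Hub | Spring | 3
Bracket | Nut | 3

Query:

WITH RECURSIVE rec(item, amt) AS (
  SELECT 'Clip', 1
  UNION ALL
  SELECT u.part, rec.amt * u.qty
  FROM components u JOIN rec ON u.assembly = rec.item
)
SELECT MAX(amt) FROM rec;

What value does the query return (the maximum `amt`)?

Base: (Clip, amt=1).
Iteration 1: components of {Clip} -> Housing = 1*2 = 2.
Iteration 2: components of {Housing} -> Base = 2*3 = 6, Hub = 2*3 = 6.
Iteration 3: components of {Base,Hub} -> Spring = 6*3 = 18.
Iteration 4: no further components; recursion stops.
amt values: 1, 2, 6, 6, 18; the maximum is 18.

18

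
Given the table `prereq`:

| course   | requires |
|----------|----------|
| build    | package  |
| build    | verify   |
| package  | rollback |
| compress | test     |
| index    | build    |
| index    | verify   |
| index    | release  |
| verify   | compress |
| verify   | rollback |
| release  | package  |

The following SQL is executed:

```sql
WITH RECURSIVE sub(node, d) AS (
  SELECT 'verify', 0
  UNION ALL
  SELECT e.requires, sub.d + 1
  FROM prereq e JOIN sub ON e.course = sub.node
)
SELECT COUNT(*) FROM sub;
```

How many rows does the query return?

4

Base: (verify, d=0).
Iteration 1: edges from {verify} -> (compress, d=1), (rollback, d=1).
Iteration 2: edges from {compress,rollback} -> (test, d=2).
Iteration 3: no outgoing edges from {test}; recursion stops.
Total rows emitted: 4.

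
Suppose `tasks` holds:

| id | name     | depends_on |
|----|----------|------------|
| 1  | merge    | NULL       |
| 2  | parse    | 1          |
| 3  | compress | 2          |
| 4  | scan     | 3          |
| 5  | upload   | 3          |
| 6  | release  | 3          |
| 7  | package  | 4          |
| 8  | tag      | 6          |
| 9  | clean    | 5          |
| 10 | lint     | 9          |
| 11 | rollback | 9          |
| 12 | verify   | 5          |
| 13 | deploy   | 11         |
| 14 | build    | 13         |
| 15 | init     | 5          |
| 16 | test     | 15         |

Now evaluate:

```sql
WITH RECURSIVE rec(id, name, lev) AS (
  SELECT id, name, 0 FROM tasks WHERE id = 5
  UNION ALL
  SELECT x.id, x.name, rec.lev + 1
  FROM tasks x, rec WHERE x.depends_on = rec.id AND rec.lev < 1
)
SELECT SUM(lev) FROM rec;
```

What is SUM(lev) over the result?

3

Base: id=5 (upload) at lev 0.
Iteration 1: rows with depends_on in {5} -> clean (id 9, lev 1), verify (id 12, lev 1), init (id 15, lev 1).
Iteration 2: lev < 1 fails for all current rows; recursion stops.
SUM(lev) = 0 + 1 + 1 + 1 = 3.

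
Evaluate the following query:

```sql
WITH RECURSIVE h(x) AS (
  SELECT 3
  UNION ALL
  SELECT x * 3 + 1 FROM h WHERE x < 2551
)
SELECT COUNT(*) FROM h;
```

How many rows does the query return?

7

Base: x=3.
Iteration 1: 3 < 2551 holds -> x = 3 * 3 + 1 = 10.
Iteration 2: 10 < 2551 holds -> x = 10 * 3 + 1 = 31.
Iteration 3: 31 < 2551 holds -> x = 31 * 3 + 1 = 94.
Iteration 4: 94 < 2551 holds -> x = 94 * 3 + 1 = 283.
Iteration 5: 283 < 2551 holds -> x = 283 * 3 + 1 = 850.
Iteration 6: 850 < 2551 holds -> x = 850 * 3 + 1 = 2551.
Iteration 7: 2551 < 2551 fails; recursion stops.
Total rows emitted: 7.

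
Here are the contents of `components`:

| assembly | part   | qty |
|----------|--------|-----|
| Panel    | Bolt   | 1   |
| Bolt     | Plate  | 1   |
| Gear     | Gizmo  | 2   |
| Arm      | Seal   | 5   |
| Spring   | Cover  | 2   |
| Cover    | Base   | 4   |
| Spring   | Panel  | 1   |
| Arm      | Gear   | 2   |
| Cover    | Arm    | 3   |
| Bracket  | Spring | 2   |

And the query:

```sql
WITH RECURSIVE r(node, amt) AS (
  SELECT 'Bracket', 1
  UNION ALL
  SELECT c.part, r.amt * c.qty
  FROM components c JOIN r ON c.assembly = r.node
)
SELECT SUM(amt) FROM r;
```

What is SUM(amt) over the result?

173

Base: (Bracket, amt=1).
Iteration 1: components of {Bracket} -> Spring = 1*2 = 2.
Iteration 2: components of {Spring} -> Cover = 2*2 = 4, Panel = 2*1 = 2.
Iteration 3: components of {Cover,Panel} -> Arm = 4*3 = 12, Base = 4*4 = 16, Bolt = 2*1 = 2.
Iteration 4: components of {Arm,Base,Bolt} -> Gear = 12*2 = 24, Plate = 2*1 = 2, Seal = 12*5 = 60.
Iteration 5: components of {Gear,Plate,Seal} -> Gizmo = 24*2 = 48.
Iteration 6: no further components; recursion stops.
SUM(amt) = 1 + 2 + 4 + 2 + 16 + 12 + 2 + 60 + 24 + 2 + 48 = 173.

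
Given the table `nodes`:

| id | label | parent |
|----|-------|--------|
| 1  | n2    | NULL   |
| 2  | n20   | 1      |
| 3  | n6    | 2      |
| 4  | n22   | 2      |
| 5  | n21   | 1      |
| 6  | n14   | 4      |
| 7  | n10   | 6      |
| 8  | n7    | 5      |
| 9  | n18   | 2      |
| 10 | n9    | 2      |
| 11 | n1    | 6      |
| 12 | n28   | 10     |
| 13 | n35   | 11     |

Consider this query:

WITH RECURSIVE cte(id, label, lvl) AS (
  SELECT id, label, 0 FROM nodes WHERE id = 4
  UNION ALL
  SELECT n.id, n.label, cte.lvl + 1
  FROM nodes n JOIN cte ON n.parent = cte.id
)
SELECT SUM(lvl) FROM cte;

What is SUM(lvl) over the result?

8

Base: id=4 (n22) at lvl 0.
Iteration 1: rows with parent in {4} -> n14 (id 6, lvl 1).
Iteration 2: rows with parent in {6} -> n10 (id 7, lvl 2), n1 (id 11, lvl 2).
Iteration 3: rows with parent in {7,11} -> n35 (id 13, lvl 3).
Iteration 4: no rows with parent in {13}; recursion stops.
SUM(lvl) = 0 + 1 + 2 + 2 + 3 = 8.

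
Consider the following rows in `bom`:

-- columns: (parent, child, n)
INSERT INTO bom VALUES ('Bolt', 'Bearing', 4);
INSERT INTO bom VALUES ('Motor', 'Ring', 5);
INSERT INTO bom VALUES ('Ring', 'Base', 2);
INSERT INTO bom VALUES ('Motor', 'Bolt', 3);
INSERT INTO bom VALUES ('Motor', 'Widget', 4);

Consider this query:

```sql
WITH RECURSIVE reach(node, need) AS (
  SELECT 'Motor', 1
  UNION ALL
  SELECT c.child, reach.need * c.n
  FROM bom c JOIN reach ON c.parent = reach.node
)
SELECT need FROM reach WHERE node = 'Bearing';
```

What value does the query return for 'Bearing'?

12

Base: (Motor, need=1).
Iteration 1: components of {Motor} -> Bolt = 1*3 = 3, Ring = 1*5 = 5, Widget = 1*4 = 4.
Iteration 2: components of {Bolt,Ring,Widget} -> Base = 5*2 = 10, Bearing = 3*4 = 12.
Iteration 3: no further components; recursion stops.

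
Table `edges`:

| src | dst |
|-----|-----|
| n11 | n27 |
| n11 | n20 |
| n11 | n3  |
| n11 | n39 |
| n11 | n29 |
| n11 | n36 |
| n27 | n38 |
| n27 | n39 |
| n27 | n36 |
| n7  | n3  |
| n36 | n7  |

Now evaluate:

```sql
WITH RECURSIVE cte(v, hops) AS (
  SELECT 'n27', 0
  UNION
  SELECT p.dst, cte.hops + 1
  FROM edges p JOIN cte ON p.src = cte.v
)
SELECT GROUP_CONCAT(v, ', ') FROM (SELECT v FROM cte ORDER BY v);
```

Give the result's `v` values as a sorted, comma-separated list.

Base: (n27, hops=0).
Iteration 1: edges from {n27} -> (n36, hops=1), (n38, hops=1), (n39, hops=1).
Iteration 2: edges from {n36,n38,n39} -> (n7, hops=2).
Iteration 3: edges from {n7} -> (n3, hops=3).
Iteration 4: no outgoing edges from {n3}; recursion stops.

n27, n3, n36, n38, n39, n7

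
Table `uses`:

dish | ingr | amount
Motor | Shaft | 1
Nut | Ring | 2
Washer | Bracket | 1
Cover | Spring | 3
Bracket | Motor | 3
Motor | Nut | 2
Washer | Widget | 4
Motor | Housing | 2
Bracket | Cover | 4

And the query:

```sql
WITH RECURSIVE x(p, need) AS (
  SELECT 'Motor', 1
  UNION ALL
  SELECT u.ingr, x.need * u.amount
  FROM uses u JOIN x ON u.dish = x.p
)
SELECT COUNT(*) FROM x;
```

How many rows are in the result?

5

Base: (Motor, need=1).
Iteration 1: components of {Motor} -> Housing = 1*2 = 2, Nut = 1*2 = 2, Shaft = 1*1 = 1.
Iteration 2: components of {Housing,Nut,Shaft} -> Ring = 2*2 = 4.
Iteration 3: no further components; recursion stops.
Total rows emitted: 5.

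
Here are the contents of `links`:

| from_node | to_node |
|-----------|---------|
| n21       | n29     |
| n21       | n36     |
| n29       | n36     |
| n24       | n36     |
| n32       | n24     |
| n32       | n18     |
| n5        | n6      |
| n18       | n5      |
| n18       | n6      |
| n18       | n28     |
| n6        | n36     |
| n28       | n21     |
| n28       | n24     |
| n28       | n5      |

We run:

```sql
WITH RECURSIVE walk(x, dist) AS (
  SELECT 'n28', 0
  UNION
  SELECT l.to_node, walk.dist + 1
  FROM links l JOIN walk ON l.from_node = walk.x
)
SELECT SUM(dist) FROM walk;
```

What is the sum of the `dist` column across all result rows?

12

Base: (n28, dist=0).
Iteration 1: edges from {n28} -> (n21, dist=1), (n24, dist=1), (n5, dist=1).
Iteration 2: edges from {n21,n24,n5} -> (n29, dist=2), (n36, dist=2), (n6, dist=2). [UNION drops 1 duplicate row(s)]
Iteration 3: edges from {n29,n36,n6} -> (n36, dist=3). [UNION drops 1 duplicate row(s)]
Iteration 4: no outgoing edges from {n36}; recursion stops.
SUM(dist) = 0 + 1 + 1 + 1 + 2 + 2 + 2 + 3 = 12.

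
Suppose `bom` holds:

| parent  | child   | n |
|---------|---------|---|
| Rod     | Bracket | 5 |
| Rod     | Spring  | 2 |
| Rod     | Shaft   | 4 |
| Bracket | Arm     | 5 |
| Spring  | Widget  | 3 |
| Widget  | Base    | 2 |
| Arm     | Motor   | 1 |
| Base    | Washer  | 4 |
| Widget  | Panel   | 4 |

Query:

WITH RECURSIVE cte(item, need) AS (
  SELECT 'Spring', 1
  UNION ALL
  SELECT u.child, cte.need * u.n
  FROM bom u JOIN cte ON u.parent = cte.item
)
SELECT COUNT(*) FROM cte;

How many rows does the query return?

Base: (Spring, need=1).
Iteration 1: components of {Spring} -> Widget = 1*3 = 3.
Iteration 2: components of {Widget} -> Base = 3*2 = 6, Panel = 3*4 = 12.
Iteration 3: components of {Base,Panel} -> Washer = 6*4 = 24.
Iteration 4: no further components; recursion stops.
Total rows emitted: 5.

5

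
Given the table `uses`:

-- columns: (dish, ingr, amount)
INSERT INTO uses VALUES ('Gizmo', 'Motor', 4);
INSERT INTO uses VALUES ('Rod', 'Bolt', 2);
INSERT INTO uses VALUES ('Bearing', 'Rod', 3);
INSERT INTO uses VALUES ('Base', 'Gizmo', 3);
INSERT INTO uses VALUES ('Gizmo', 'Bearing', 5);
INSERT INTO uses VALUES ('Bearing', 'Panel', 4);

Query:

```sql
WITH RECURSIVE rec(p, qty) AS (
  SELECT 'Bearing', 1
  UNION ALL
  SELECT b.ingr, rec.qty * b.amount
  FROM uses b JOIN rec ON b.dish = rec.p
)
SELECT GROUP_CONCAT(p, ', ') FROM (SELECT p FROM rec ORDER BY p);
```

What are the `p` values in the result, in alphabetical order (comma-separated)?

Bearing, Bolt, Panel, Rod

Base: (Bearing, qty=1).
Iteration 1: components of {Bearing} -> Panel = 1*4 = 4, Rod = 1*3 = 3.
Iteration 2: components of {Panel,Rod} -> Bolt = 3*2 = 6.
Iteration 3: no further components; recursion stops.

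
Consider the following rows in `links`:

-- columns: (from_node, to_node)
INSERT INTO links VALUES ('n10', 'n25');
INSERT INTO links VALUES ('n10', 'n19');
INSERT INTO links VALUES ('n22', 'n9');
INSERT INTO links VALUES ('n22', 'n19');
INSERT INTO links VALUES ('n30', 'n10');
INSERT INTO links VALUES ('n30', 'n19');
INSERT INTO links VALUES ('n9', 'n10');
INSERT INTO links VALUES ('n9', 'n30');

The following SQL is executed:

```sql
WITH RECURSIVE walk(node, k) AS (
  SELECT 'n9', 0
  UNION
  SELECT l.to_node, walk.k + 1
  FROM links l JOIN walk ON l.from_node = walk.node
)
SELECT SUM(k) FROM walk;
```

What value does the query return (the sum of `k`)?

14

Base: (n9, k=0).
Iteration 1: edges from {n9} -> (n10, k=1), (n30, k=1).
Iteration 2: edges from {n10,n30} -> (n10, k=2), (n19, k=2), (n25, k=2). [UNION drops 1 duplicate row(s)]
Iteration 3: edges from {n10,n19,n25} -> (n19, k=3), (n25, k=3).
Iteration 4: no outgoing edges from {n19,n25}; recursion stops.
SUM(k) = 0 + 1 + 1 + 2 + 2 + 2 + 3 + 3 = 14.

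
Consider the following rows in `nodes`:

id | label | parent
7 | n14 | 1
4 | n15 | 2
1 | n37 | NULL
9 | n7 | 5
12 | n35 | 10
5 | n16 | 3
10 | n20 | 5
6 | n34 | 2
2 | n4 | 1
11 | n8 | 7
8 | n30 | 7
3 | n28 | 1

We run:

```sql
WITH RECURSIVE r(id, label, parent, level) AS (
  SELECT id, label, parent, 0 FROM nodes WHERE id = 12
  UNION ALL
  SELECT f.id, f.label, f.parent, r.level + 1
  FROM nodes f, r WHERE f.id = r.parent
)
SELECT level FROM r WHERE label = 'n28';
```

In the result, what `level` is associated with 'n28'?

Base: id=12 (n35), parent=10, level 0.
Iteration 1: join on id=10 -> n20 (id 10, parent=5, level 1).
Iteration 2: join on id=5 -> n16 (id 5, parent=3, level 2).
Iteration 3: join on id=3 -> n28 (id 3, parent=1, level 3).
Iteration 4: join on id=1 -> n37 (id 1, parent=NULL, level 4).
Iteration 5: parent is NULL; no match; recursion stops.

3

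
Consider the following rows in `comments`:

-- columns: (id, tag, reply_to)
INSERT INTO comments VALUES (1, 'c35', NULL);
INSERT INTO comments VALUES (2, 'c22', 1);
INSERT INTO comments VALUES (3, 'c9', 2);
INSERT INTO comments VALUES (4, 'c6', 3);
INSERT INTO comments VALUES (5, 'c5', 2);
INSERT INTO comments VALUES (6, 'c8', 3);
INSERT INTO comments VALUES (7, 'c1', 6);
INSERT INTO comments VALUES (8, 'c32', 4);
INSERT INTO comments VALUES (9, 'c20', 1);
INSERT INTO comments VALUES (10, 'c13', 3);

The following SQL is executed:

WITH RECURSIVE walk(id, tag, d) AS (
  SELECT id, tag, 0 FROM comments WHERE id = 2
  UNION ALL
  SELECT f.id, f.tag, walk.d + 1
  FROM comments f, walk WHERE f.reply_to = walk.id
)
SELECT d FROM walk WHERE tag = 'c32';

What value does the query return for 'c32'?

Base: id=2 (c22) at d 0.
Iteration 1: rows with reply_to in {2} -> c9 (id 3, d 1), c5 (id 5, d 1).
Iteration 2: rows with reply_to in {3,5} -> c6 (id 4, d 2), c8 (id 6, d 2), c13 (id 10, d 2).
Iteration 3: rows with reply_to in {4,6,10} -> c1 (id 7, d 3), c32 (id 8, d 3).
Iteration 4: no rows with reply_to in {7,8}; recursion stops.

3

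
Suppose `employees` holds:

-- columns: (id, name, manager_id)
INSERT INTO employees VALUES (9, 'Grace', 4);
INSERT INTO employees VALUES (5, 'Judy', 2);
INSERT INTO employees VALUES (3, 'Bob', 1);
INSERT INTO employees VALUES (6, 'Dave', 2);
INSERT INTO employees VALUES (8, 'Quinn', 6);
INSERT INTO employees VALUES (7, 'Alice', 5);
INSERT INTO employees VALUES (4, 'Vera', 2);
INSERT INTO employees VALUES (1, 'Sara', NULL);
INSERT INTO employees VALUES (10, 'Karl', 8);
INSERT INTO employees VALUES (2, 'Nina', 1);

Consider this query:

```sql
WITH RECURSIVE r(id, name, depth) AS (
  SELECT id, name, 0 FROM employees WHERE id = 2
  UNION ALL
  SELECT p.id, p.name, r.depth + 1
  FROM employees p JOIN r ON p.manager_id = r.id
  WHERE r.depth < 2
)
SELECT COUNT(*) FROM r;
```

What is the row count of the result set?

7

Base: id=2 (Nina) at depth 0.
Iteration 1: rows with manager_id in {2} -> Vera (id 4, depth 1), Judy (id 5, depth 1), Dave (id 6, depth 1).
Iteration 2: rows with manager_id in {4,5,6} -> Alice (id 7, depth 2), Quinn (id 8, depth 2), Grace (id 9, depth 2).
Iteration 3: depth < 2 fails for all current rows; recursion stops.
Total rows emitted: 7.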